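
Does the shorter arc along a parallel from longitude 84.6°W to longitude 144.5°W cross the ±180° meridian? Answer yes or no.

No

Signed shortest Δλ = ((-144.5 − -84.6 + 180) mod 360) − 180 = -59.9°.
Going west by 59.9° from -84.6° reaches -144.5° without touching 180°.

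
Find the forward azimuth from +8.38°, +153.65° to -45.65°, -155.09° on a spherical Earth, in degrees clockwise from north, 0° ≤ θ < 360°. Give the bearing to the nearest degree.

Δλ = -155.09 − 153.65 = -308.74°; wrapped into (−180°, 180°]: 51.26°.
θ = atan2( sin Δλ · cos φ₂ , cos φ₁ · sin φ₂ − sin φ₁ · cos φ₂ · cos Δλ )
  = atan2(0.54525, -0.77120) = 144.739° → normalised to [0°, 360°): 144.739°.

145°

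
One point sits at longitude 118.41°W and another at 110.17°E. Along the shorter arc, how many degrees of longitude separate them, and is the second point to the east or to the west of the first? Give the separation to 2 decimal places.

Raw difference: 110.17 − -118.41 = 228.58°.
Normalise into (−180°, 180°]: 228.58° − 360° = -131.42°.
Negative ⇒ the second point lies to the west; separation 131.42°.

131.42° west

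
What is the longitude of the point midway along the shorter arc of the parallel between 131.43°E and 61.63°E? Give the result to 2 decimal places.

Signed shortest Δλ from +131.43° to +61.63° is -69.80°.
Midpoint longitude = +131.43° + (-69.80°)/2 = +131.43° − 34.90° = +96.53°.

96.53°E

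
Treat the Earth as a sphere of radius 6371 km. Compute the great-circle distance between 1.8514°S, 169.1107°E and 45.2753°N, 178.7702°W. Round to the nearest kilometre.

5375 km

Δλ = -178.7702 − 169.1107 = -347.8809°; wrapped into (−180°, 180°]: 12.1191°.
Δφ = 45.2753 − -1.8514 = 47.1267°.
a = sin²(Δφ/2) + cos φ₁ · cos φ₂ · sin²(Δλ/2) = 0.167648.
c = 2·atan2(√a, √(1−a)) = 0.84370 rad → d = 6371·c ≈ 5375.20 km.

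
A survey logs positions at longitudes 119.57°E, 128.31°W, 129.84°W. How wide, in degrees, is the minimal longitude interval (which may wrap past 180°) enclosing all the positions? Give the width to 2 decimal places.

Sort the longitudes: -129.84°, -128.31°, +119.57°.
Eastward gaps between consecutive values (wrapping around): 1.53°, 247.88°, 110.59°.
Largest gap = 247.88° ⇒ minimal covering band is its complement: 360° − 247.88° = 112.12°.
Band runs from +119.57° eastward to -128.31°, crossing the antimeridian.

112.12°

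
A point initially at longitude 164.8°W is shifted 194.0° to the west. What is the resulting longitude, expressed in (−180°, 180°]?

Start at -164.8°; shift −194.0° → -358.8°.
-358.8° lies outside (−180°, 180°]; add 360° → +1.2°.

1.2°E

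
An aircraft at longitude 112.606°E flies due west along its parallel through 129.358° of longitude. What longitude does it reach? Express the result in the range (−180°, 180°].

16.752°W

Start at +112.606°; shift −129.358° → -16.752°.
-16.752° already lies in (−180°, 180°].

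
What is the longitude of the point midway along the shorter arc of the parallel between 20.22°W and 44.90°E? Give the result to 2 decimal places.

Signed shortest Δλ from -20.22° to +44.90° is +65.12°.
Midpoint longitude = -20.22° + (+65.12°)/2 = -20.22° + 32.56° = +12.34°.

12.34°E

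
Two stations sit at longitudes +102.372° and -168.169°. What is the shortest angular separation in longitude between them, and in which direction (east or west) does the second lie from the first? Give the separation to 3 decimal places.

Raw difference: -168.169 − 102.372 = -270.541°.
Normalise into (−180°, 180°]: -270.541° + 360° = 89.459°.
Positive ⇒ the second point lies to the east; separation 89.459°.

89.459° east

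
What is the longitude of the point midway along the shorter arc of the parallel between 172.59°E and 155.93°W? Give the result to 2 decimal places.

Signed shortest Δλ from +172.59° to -155.93° is +31.48°.
Midpoint longitude = +172.59° + (+31.48°)/2 = +172.59° + 15.74° = +188.33°.
Normalise into (−180°, 180°]: -171.67°.
(The naïve average (+172.59 + -155.93)/2 = 8.33° is on the wrong side of the globe.)

171.67°W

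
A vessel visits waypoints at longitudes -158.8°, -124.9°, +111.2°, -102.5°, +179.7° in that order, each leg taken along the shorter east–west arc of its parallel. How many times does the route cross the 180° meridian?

Leg 1: -158.8° → -124.9°, shortest Δλ = 33.9° (east) — does not cross 180°.
Leg 2: -124.9° → +111.2°, shortest Δλ = -123.9° (west) — crosses 180°.
Leg 3: +111.2° → -102.5°, shortest Δλ = 146.3° (east) — crosses 180°.
Leg 4: -102.5° → +179.7°, shortest Δλ = -77.8° (west) — crosses 180°.
Total crossings: 3.

3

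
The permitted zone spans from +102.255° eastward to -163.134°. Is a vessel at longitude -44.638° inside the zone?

Band width going east from +102.255° to -163.134°: ((-163.134 − 102.255) mod 360) = 94.611°.
Offset of -44.638° east of the west edge: ((-44.638 − 102.255) mod 360) = 213.107°.
213.107° > 94.611° ⇒ outside.

No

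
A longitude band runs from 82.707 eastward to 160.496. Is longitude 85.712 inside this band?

Band width going east from +82.707° to +160.496°: ((160.496 − 82.707) mod 360) = 77.789°.
Offset of +85.712° east of the west edge: ((85.712 − 82.707) mod 360) = 3.005°.
3.005° ≤ 77.789° ⇒ inside.

Yes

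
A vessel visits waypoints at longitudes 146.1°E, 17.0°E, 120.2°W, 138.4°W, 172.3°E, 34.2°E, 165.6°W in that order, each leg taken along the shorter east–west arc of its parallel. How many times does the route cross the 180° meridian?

2

Leg 1: +146.1° → +17.0°, shortest Δλ = -129.1° (west) — does not cross 180°.
Leg 2: +17.0° → -120.2°, shortest Δλ = -137.2° (west) — does not cross 180°.
Leg 3: -120.2° → -138.4°, shortest Δλ = -18.2° (west) — does not cross 180°.
Leg 4: -138.4° → +172.3°, shortest Δλ = -49.3° (west) — crosses 180°.
Leg 5: +172.3° → +34.2°, shortest Δλ = -138.1° (west) — does not cross 180°.
Leg 6: +34.2° → -165.6°, shortest Δλ = 160.2° (east) — crosses 180°.
Total crossings: 2.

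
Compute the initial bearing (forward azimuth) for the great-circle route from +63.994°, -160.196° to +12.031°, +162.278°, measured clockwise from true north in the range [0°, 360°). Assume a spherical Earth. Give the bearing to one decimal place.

Δλ = 162.278 − -160.196 = 322.474°; wrapped into (−180°, 180°]: -37.526°.
θ = atan2( sin Δλ · cos φ₂ , cos φ₁ · sin φ₂ − sin φ₁ · cos φ₂ · cos Δλ )
  = atan2(-0.59574, -0.60573) = -135.476° → normalised to [0°, 360°): 224.524°.

224.5°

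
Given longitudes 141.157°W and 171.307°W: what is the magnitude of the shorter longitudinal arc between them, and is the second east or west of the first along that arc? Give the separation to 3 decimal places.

30.150° west

Raw difference: -171.307 − -141.157 = -30.15°.
Normalise into (−180°, 180°]: -30.15° stays -30.15°.
Negative ⇒ the second point lies to the west; separation 30.150°.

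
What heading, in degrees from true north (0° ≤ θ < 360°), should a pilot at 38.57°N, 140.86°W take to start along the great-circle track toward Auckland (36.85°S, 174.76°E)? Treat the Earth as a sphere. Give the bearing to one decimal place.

Δλ = 174.76 − -140.86 = 315.62°; wrapped into (−180°, 180°]: -44.38°.
θ = atan2( sin Δλ · cos φ₂ , cos φ₁ · sin φ₂ − sin φ₁ · cos φ₂ · cos Δλ )
  = atan2(-0.55968, -0.82547) = -145.862° → normalised to [0°, 360°): 214.138°.

214.1°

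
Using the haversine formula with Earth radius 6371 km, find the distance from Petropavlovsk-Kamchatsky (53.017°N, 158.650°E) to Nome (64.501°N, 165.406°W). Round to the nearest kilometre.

2386 km

Δλ = -165.406 − 158.650 = -324.056°; wrapped into (−180°, 180°]: 35.944°.
Δφ = 64.501 − 53.017 = 11.484°.
a = sin²(Δφ/2) + cos φ₁ · cos φ₂ · sin²(Δλ/2) = 0.034666.
c = 2·atan2(√a, √(1−a)) = 0.37456 rad → d = 6371·c ≈ 2386.32 km.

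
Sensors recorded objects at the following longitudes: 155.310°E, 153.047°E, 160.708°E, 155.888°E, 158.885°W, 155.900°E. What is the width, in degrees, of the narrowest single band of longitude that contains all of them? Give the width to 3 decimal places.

Sort the longitudes: -158.885°, +153.047°, +155.310°, +155.888°, +155.900°, +160.708°.
Eastward gaps between consecutive values (wrapping around): 311.932°, 2.263°, 0.578°, 0.012°, 4.808°, 40.407°.
Largest gap = 311.932° ⇒ minimal covering band is its complement: 360° − 311.932° = 48.068°.
Band runs from +153.047° eastward to -158.885°, crossing the antimeridian.

48.068°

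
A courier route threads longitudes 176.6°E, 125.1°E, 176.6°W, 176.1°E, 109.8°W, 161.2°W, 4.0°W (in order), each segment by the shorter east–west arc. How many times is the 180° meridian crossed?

3

Leg 1: +176.6° → +125.1°, shortest Δλ = -51.5° (west) — does not cross 180°.
Leg 2: +125.1° → -176.6°, shortest Δλ = 58.3° (east) — crosses 180°.
Leg 3: -176.6° → +176.1°, shortest Δλ = -7.3° (west) — crosses 180°.
Leg 4: +176.1° → -109.8°, shortest Δλ = 74.1° (east) — crosses 180°.
Leg 5: -109.8° → -161.2°, shortest Δλ = -51.4° (west) — does not cross 180°.
Leg 6: -161.2° → -4.0°, shortest Δλ = 157.2° (east) — does not cross 180°.
Total crossings: 3.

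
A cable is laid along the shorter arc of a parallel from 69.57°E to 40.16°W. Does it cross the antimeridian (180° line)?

Signed shortest Δλ = ((-40.16 − 69.57 + 180) mod 360) − 180 = -109.73°.
Going west by 109.73° from +69.57° reaches -40.16° without touching 180°.

No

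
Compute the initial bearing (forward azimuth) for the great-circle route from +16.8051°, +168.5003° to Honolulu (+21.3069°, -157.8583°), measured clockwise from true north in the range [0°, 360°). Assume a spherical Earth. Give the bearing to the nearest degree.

77°

Δλ = -157.8583 − 168.5003 = -326.3586°; wrapped into (−180°, 180°]: 33.6414°.
θ = atan2( sin Δλ · cos φ₂ , cos φ₁ · sin φ₂ − sin φ₁ · cos φ₂ · cos Δλ )
  = atan2(0.51613, 0.12360) = 76.532° → normalised to [0°, 360°): 76.532°.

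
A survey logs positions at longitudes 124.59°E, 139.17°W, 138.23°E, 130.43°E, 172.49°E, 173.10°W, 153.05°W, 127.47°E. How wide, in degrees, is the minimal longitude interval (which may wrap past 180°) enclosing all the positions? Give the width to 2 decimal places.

Sort the longitudes: -173.10°, -153.05°, -139.17°, +124.59°, +127.47°, +130.43°, +138.23°, +172.49°.
Eastward gaps between consecutive values (wrapping around): 20.05°, 13.88°, 263.76°, 2.88°, 2.96°, 7.80°, 34.26°, 14.41°.
Largest gap = 263.76° ⇒ minimal covering band is its complement: 360° − 263.76° = 96.24°.
Band runs from +124.59° eastward to -139.17°, crossing the antimeridian.

96.24°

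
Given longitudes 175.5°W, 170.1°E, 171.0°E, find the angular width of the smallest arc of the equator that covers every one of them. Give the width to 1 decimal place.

14.4°

Sort the longitudes: -175.5°, +170.1°, +171.0°.
Eastward gaps between consecutive values (wrapping around): 345.6°, 0.9°, 13.5°.
Largest gap = 345.6° ⇒ minimal covering band is its complement: 360° − 345.6° = 14.4°.
Band runs from +170.1° eastward to -175.5°, crossing the antimeridian.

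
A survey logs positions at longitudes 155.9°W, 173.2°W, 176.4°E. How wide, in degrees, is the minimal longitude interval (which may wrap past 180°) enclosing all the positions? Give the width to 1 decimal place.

Sort the longitudes: -173.2°, -155.9°, +176.4°.
Eastward gaps between consecutive values (wrapping around): 17.3°, 332.3°, 10.4°.
Largest gap = 332.3° ⇒ minimal covering band is its complement: 360° − 332.3° = 27.7°.
Band runs from +176.4° eastward to -155.9°, crossing the antimeridian.

27.7°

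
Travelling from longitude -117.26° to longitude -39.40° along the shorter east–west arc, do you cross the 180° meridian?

No

Signed shortest Δλ = ((-39.40 − -117.26 + 180) mod 360) − 180 = 77.86°.
Going east by 77.86° from -117.26° reaches -39.40° without touching 180°.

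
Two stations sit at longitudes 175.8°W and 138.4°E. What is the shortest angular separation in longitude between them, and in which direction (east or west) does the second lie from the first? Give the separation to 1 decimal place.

45.8° west

Raw difference: 138.4 − -175.8 = 314.2°.
Normalise into (−180°, 180°]: 314.2° − 360° = -45.8°.
Negative ⇒ the second point lies to the west; separation 45.8°.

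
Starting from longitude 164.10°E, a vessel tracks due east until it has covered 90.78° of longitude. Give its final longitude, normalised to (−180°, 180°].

105.12°W

Start at +164.10°; shift +90.78° → +254.88°.
+254.88° lies outside (−180°, 180°]; subtract 360° → -105.12°.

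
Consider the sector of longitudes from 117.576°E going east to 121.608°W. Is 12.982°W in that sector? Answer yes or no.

Band width going east from +117.576° to -121.608°: ((-121.608 − 117.576) mod 360) = 120.816°.
Offset of -12.982° east of the west edge: ((-12.982 − 117.576) mod 360) = 229.442°.
229.442° > 120.816° ⇒ outside.

No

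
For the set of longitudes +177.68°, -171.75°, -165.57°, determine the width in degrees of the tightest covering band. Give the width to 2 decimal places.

16.75°

Sort the longitudes: -171.75°, -165.57°, +177.68°.
Eastward gaps between consecutive values (wrapping around): 6.18°, 343.25°, 10.57°.
Largest gap = 343.25° ⇒ minimal covering band is its complement: 360° − 343.25° = 16.75°.
Band runs from +177.68° eastward to -165.57°, crossing the antimeridian.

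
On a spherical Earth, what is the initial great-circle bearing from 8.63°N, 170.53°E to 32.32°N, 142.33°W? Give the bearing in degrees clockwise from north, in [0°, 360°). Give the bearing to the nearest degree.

Δλ = -142.33 − 170.53 = -312.86°; wrapped into (−180°, 180°]: 47.14°.
θ = atan2( sin Δλ · cos φ₂ , cos φ₁ · sin φ₂ − sin φ₁ · cos φ₂ · cos Δλ )
  = atan2(0.61946, 0.44234) = 54.470° → normalised to [0°, 360°): 54.470°.

54°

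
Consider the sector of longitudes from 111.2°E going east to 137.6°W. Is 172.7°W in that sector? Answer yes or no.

Band width going east from +111.2° to -137.6°: ((-137.6 − 111.2) mod 360) = 111.2°.
Offset of -172.7° east of the west edge: ((-172.7 − 111.2) mod 360) = 76.1°.
76.1° ≤ 111.2° ⇒ inside.

Yes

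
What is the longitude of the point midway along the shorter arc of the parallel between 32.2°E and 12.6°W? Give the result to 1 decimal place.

9.8°E

Signed shortest Δλ from +32.2° to -12.6° is -44.8°.
Midpoint longitude = +32.2° + (-44.8°)/2 = +32.2° − 22.4° = +9.8°.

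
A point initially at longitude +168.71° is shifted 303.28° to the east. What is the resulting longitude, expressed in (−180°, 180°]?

+111.99°

Start at +168.71°; shift +303.28° → +471.99°.
+471.99° lies outside (−180°, 180°]; subtract 360° → +111.99°.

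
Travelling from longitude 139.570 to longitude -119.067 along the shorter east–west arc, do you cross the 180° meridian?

Yes

Naïve |-119.067 − 139.570| = 258.637° > 180°, so the shorter arc goes the other way round — across 180°.
Signed shortest Δλ = ((-119.067 − 139.570 + 180) mod 360) − 180 = 101.363°.
Going east by 101.363° from +139.570° passes through 180° before reaching -119.067°.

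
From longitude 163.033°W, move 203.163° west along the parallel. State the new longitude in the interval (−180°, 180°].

6.196°W

Start at -163.033°; shift −203.163° → -366.196°.
-366.196° lies outside (−180°, 180°]; add 360° → -6.196°.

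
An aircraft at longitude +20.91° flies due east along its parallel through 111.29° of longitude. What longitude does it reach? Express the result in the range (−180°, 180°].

+132.20°

Start at +20.91°; shift +111.29° → +132.20°.
+132.20° already lies in (−180°, 180°].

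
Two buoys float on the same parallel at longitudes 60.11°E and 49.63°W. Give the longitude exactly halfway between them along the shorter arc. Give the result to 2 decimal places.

5.24°E

Signed shortest Δλ from +60.11° to -49.63° is -109.74°.
Midpoint longitude = +60.11° + (-109.74°)/2 = +60.11° − 54.87° = +5.24°.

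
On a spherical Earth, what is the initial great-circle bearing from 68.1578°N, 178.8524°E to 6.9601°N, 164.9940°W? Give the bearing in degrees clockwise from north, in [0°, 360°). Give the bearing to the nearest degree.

Δλ = -164.9940 − 178.8524 = -343.8464°; wrapped into (−180°, 180°]: 16.1536°.
θ = atan2( sin Δλ · cos φ₂ , cos φ₁ · sin φ₂ − sin φ₁ · cos φ₂ · cos Δλ )
  = atan2(0.27616, -0.83991) = 161.799° → normalised to [0°, 360°): 161.799°.

162°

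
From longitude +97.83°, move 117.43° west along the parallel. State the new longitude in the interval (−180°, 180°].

-19.60°

Start at +97.83°; shift −117.43° → -19.60°.
-19.60° already lies in (−180°, 180°].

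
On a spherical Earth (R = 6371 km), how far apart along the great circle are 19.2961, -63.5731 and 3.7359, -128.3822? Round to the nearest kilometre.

7229 km

Δλ = -128.3822 − -63.5731 = -64.8091°.
Δφ = 3.7359 − 19.2961 = -15.5602°.
a = sin²(Δφ/2) + cos φ₁ · cos φ₂ · sin²(Δλ/2) = 0.288799.
c = 2·atan2(√a, √(1−a)) = 1.13470 rad → d = 6371·c ≈ 7229.19 km.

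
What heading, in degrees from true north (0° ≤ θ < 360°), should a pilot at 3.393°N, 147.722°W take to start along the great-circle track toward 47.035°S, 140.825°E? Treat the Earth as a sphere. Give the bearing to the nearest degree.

221°

Δλ = 140.825 − -147.722 = 288.547°; wrapped into (−180°, 180°]: -71.453°.
θ = atan2( sin Δλ · cos φ₂ , cos φ₁ · sin φ₂ − sin φ₁ · cos φ₂ · cos Δλ )
  = atan2(-0.64615, -0.74332) = -139.000° → normalised to [0°, 360°): 221.000°.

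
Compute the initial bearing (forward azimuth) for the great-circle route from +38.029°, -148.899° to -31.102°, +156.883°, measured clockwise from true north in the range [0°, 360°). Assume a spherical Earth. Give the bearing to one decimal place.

224.2°

Δλ = 156.883 − -148.899 = 305.782°; wrapped into (−180°, 180°]: -54.218°.
θ = atan2( sin Δλ · cos φ₂ , cos φ₁ · sin φ₂ − sin φ₁ · cos φ₂ · cos Δλ )
  = atan2(-0.69463, -0.71533) = -135.841° → normalised to [0°, 360°): 224.159°.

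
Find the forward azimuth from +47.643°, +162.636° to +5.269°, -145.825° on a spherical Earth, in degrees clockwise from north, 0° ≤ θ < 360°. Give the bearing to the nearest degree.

Δλ = -145.825 − 162.636 = -308.461°; wrapped into (−180°, 180°]: 51.539°.
θ = atan2( sin Δλ · cos φ₂ , cos φ₁ · sin φ₂ − sin φ₁ · cos φ₂ · cos Δλ )
  = atan2(0.77972, -0.39581) = 116.913° → normalised to [0°, 360°): 116.913°.

117°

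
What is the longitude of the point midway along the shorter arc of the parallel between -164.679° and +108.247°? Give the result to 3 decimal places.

+151.784°

Signed shortest Δλ from -164.679° to +108.247° is -87.074°.
Midpoint longitude = -164.679° + (-87.074°)/2 = -164.679° − 43.537° = -208.216°.
Normalise into (−180°, 180°]: +151.784°.
(The naïve average (-164.679 + +108.247)/2 = -28.216° is on the wrong side of the globe.)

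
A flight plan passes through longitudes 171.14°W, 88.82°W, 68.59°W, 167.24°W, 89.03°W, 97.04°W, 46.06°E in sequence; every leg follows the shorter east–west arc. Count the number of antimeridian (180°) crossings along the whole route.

0

Leg 1: -171.14° → -88.82°, shortest Δλ = 82.32° (east) — does not cross 180°.
Leg 2: -88.82° → -68.59°, shortest Δλ = 20.23° (east) — does not cross 180°.
Leg 3: -68.59° → -167.24°, shortest Δλ = -98.65° (west) — does not cross 180°.
Leg 4: -167.24° → -89.03°, shortest Δλ = 78.21° (east) — does not cross 180°.
Leg 5: -89.03° → -97.04°, shortest Δλ = -8.01° (west) — does not cross 180°.
Leg 6: -97.04° → +46.06°, shortest Δλ = 143.1° (east) — does not cross 180°.
Total crossings: 0.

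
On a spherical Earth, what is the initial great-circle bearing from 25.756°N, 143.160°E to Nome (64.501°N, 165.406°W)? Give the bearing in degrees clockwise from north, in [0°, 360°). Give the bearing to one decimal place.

Δλ = -165.406 − 143.160 = -308.566°; wrapped into (−180°, 180°]: 51.434°.
θ = atan2( sin Δλ · cos φ₂ , cos φ₁ · sin φ₂ − sin φ₁ · cos φ₂ · cos Δλ )
  = atan2(0.33660, 0.69630) = 25.800° → normalised to [0°, 360°): 25.800°.

25.8°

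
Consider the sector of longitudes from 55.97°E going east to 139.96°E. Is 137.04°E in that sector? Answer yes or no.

Band width going east from +55.97° to +139.96°: ((139.96 − 55.97) mod 360) = 83.99°.
Offset of +137.04° east of the west edge: ((137.04 − 55.97) mod 360) = 81.07°.
81.07° ≤ 83.99° ⇒ inside.

Yes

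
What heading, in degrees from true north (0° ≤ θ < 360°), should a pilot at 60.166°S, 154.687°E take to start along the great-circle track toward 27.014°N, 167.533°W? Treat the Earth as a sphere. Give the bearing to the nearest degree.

33°

Δλ = -167.533 − 154.687 = -322.220°; wrapped into (−180°, 180°]: 37.780°.
θ = atan2( sin Δλ · cos φ₂ , cos φ₁ · sin φ₂ − sin φ₁ · cos φ₂ · cos Δλ )
  = atan2(0.54579, 0.83678) = 33.114° → normalised to [0°, 360°): 33.114°.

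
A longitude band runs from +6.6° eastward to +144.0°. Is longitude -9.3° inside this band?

Band width going east from +6.6° to +144.0°: ((144.0 − 6.6) mod 360) = 137.4°.
Offset of -9.3° east of the west edge: ((-9.3 − 6.6) mod 360) = 344.1°.
344.1° > 137.4° ⇒ outside.

No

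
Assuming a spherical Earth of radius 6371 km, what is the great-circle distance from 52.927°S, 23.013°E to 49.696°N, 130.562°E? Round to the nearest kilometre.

Δλ = 130.562 − 23.013 = 107.549°.
Δφ = 49.696 − -52.927 = 102.623°.
a = sin²(Δφ/2) + cos φ₁ · cos φ₂ · sin²(Δλ/2) = 0.863024.
c = 2·atan2(√a, √(1−a)) = 2.38335 rad → d = 6371·c ≈ 15184.34 km.

15184 km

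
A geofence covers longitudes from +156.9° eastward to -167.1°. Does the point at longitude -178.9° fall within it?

Band width going east from +156.9° to -167.1°: ((-167.1 − 156.9) mod 360) = 36.0°.
Offset of -178.9° east of the west edge: ((-178.9 − 156.9) mod 360) = 24.2°.
24.2° ≤ 36.0° ⇒ inside.

Yes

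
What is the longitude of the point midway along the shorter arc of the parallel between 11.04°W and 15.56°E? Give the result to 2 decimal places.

Signed shortest Δλ from -11.04° to +15.56° is +26.60°.
Midpoint longitude = -11.04° + (+26.60°)/2 = -11.04° + 13.30° = +2.26°.

2.26°E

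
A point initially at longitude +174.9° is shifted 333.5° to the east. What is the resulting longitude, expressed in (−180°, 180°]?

Start at +174.9°; shift +333.5° → +508.4°.
+508.4° lies outside (−180°, 180°]; subtract 360° → +148.4°.

+148.4°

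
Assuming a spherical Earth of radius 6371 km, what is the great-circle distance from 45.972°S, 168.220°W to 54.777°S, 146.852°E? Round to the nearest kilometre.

3270 km

Δλ = 146.852 − -168.220 = 315.072°; wrapped into (−180°, 180°]: -44.928°.
Δφ = -54.777 − -45.972 = -8.805°.
a = sin²(Δφ/2) + cos φ₁ · cos φ₂ · sin²(Δλ/2) = 0.064418.
c = 2·atan2(√a, √(1−a)) = 0.51323 rad → d = 6371·c ≈ 3269.78 km.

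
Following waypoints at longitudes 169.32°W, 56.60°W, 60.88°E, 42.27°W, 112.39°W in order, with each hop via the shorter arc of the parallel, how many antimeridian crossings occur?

0

Leg 1: -169.32° → -56.60°, shortest Δλ = 112.72° (east) — does not cross 180°.
Leg 2: -56.60° → +60.88°, shortest Δλ = 117.48° (east) — does not cross 180°.
Leg 3: +60.88° → -42.27°, shortest Δλ = -103.15° (west) — does not cross 180°.
Leg 4: -42.27° → -112.39°, shortest Δλ = -70.12° (west) — does not cross 180°.
Total crossings: 0.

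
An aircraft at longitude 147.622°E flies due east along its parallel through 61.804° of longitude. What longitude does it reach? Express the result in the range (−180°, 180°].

Start at +147.622°; shift +61.804° → +209.426°.
+209.426° lies outside (−180°, 180°]; subtract 360° → -150.574°.

150.574°W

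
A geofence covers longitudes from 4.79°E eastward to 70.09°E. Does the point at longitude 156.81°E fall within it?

Band width going east from +4.79° to +70.09°: ((70.09 − 4.79) mod 360) = 65.30°.
Offset of +156.81° east of the west edge: ((156.81 − 4.79) mod 360) = 152.02°.
152.02° > 65.30° ⇒ outside.

No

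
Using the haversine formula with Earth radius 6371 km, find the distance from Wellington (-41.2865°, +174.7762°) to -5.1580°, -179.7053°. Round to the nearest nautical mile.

Δλ = -179.7053 − 174.7762 = -354.4815°; wrapped into (−180°, 180°]: 5.5185°.
Δφ = -5.1580 − -41.2865 = 36.1285°.
a = sin²(Δφ/2) + cos φ₁ · cos φ₂ · sin²(Δλ/2) = 0.097886.
c = 2·atan2(√a, √(1−a)) = 0.63642 rad → d = 6371·c ≈ 4054.64 km ≈ 2189.33 nmi.

2189 nmi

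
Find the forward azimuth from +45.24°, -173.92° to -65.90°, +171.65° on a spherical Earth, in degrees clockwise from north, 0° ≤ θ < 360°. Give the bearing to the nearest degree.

Δλ = 171.65 − -173.92 = 345.57°; wrapped into (−180°, 180°]: -14.43°.
θ = atan2( sin Δλ · cos φ₂ , cos φ₁ · sin φ₂ − sin φ₁ · cos φ₂ · cos Δλ )
  = atan2(-0.10175, -0.92356) = -173.713° → normalised to [0°, 360°): 186.287°.

186°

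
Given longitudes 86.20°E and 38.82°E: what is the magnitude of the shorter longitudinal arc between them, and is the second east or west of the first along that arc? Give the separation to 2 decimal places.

Raw difference: 38.82 − 86.20 = -47.38°.
Normalise into (−180°, 180°]: -47.38° stays -47.38°.
Negative ⇒ the second point lies to the west; separation 47.38°.

47.38° west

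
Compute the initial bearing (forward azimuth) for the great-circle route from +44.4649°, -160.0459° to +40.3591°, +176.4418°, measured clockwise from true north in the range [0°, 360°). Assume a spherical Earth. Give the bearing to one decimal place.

264.9°

Δλ = 176.4418 − -160.0459 = 336.4877°; wrapped into (−180°, 180°]: -23.5123°.
θ = atan2( sin Δλ · cos φ₂ , cos φ₁ · sin φ₂ − sin φ₁ · cos φ₂ · cos Δλ )
  = atan2(-0.30400, -0.02728) = -95.128° → normalised to [0°, 360°): 264.872°.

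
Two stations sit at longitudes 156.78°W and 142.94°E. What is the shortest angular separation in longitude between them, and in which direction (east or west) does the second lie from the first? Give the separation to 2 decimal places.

Raw difference: 142.94 − -156.78 = 299.72°.
Normalise into (−180°, 180°]: 299.72° − 360° = -60.28°.
Negative ⇒ the second point lies to the west; separation 60.28°.

60.28° west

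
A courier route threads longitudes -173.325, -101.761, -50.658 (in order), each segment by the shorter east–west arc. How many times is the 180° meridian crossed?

0

Leg 1: -173.325° → -101.761°, shortest Δλ = 71.564° (east) — does not cross 180°.
Leg 2: -101.761° → -50.658°, shortest Δλ = 51.103° (east) — does not cross 180°.
Total crossings: 0.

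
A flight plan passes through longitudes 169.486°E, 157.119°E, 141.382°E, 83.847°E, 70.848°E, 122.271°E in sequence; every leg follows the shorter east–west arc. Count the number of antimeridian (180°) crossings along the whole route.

Leg 1: +169.486° → +157.119°, shortest Δλ = -12.367° (west) — does not cross 180°.
Leg 2: +157.119° → +141.382°, shortest Δλ = -15.737° (west) — does not cross 180°.
Leg 3: +141.382° → +83.847°, shortest Δλ = -57.535° (west) — does not cross 180°.
Leg 4: +83.847° → +70.848°, shortest Δλ = -12.999° (west) — does not cross 180°.
Leg 5: +70.848° → +122.271°, shortest Δλ = 51.423° (east) — does not cross 180°.
Total crossings: 0.

0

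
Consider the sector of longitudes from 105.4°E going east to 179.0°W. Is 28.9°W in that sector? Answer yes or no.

Band width going east from +105.4° to -179.0°: ((-179.0 − 105.4) mod 360) = 75.6°.
Offset of -28.9° east of the west edge: ((-28.9 − 105.4) mod 360) = 225.7°.
225.7° > 75.6° ⇒ outside.

No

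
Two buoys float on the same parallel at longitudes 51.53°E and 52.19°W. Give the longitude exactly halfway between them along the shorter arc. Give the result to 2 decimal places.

0.33°W

Signed shortest Δλ from +51.53° to -52.19° is -103.72°.
Midpoint longitude = +51.53° + (-103.72°)/2 = +51.53° − 51.86° = -0.33°.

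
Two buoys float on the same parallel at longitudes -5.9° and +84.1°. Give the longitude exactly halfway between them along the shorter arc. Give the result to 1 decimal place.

Signed shortest Δλ from -5.9° to +84.1° is +90.0°.
Midpoint longitude = -5.9° + (+90.0°)/2 = -5.9° + 45.0° = +39.1°.

+39.1°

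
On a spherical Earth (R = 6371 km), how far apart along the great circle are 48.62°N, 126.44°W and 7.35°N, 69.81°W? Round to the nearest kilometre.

Δλ = -69.81 − -126.44 = 56.63°.
Δφ = 7.35 − 48.62 = -41.27°.
a = sin²(Δφ/2) + cos φ₁ · cos φ₂ · sin²(Δλ/2) = 0.271695.
c = 2·atan2(√a, √(1−a)) = 1.09662 rad → d = 6371·c ≈ 6986.54 km.

6987 km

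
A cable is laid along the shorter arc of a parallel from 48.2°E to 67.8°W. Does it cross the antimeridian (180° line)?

No

Signed shortest Δλ = ((-67.8 − 48.2 + 180) mod 360) − 180 = -116.0°.
Going west by 116.0° from +48.2° reaches -67.8° without touching 180°.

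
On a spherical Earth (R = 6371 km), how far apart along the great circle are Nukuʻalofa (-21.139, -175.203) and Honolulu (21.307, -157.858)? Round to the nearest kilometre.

5082 km

Δλ = -157.858 − -175.203 = 17.345°.
Δφ = 21.307 − -21.139 = 42.446°.
a = sin²(Δφ/2) + cos φ₁ · cos φ₂ · sin²(Δλ/2) = 0.150800.
c = 2·atan2(√a, √(1−a)) = 0.79764 rad → d = 6371·c ≈ 5081.75 km.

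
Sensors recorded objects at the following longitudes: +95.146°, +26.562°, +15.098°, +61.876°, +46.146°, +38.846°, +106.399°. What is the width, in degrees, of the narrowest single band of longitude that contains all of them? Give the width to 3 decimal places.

Sort the longitudes: +15.098°, +26.562°, +38.846°, +46.146°, +61.876°, +95.146°, +106.399°.
Eastward gaps between consecutive values (wrapping around): 11.464°, 12.284°, 7.300°, 15.730°, 33.270°, 11.253°, 268.699°.
Largest gap = 268.699° ⇒ minimal covering band is its complement: 360° − 268.699° = 91.301°.
Band runs from +15.098° eastward to +106.399°.

91.301°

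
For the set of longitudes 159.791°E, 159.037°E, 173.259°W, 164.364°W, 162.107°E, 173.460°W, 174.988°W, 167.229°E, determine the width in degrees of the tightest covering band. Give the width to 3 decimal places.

36.599°

Sort the longitudes: -174.988°, -173.460°, -173.259°, -164.364°, +159.037°, +159.791°, +162.107°, +167.229°.
Eastward gaps between consecutive values (wrapping around): 1.528°, 0.201°, 8.895°, 323.401°, 0.754°, 2.316°, 5.122°, 17.783°.
Largest gap = 323.401° ⇒ minimal covering band is its complement: 360° − 323.401° = 36.599°.
Band runs from +159.037° eastward to -164.364°, crossing the antimeridian.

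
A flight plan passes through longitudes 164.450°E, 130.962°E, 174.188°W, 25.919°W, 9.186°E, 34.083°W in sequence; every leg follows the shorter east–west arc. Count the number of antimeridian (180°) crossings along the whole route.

1

Leg 1: +164.450° → +130.962°, shortest Δλ = -33.488° (west) — does not cross 180°.
Leg 2: +130.962° → -174.188°, shortest Δλ = 54.85° (east) — crosses 180°.
Leg 3: -174.188° → -25.919°, shortest Δλ = 148.269° (east) — does not cross 180°.
Leg 4: -25.919° → +9.186°, shortest Δλ = 35.105° (east) — does not cross 180°.
Leg 5: +9.186° → -34.083°, shortest Δλ = -43.269° (west) — does not cross 180°.
Total crossings: 1.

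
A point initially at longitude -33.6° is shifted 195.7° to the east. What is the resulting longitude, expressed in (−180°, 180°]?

+162.1°

Start at -33.6°; shift +195.7° → +162.1°.
+162.1° already lies in (−180°, 180°].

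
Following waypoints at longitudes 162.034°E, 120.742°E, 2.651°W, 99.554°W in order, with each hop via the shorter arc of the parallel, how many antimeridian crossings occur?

0

Leg 1: +162.034° → +120.742°, shortest Δλ = -41.292° (west) — does not cross 180°.
Leg 2: +120.742° → -2.651°, shortest Δλ = -123.393° (west) — does not cross 180°.
Leg 3: -2.651° → -99.554°, shortest Δλ = -96.903° (west) — does not cross 180°.
Total crossings: 0.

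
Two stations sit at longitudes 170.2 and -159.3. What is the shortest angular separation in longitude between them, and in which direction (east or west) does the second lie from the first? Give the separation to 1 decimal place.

Raw difference: -159.3 − 170.2 = -329.5°.
Normalise into (−180°, 180°]: -329.5° + 360° = 30.5°.
Positive ⇒ the second point lies to the east; separation 30.5°.

30.5° east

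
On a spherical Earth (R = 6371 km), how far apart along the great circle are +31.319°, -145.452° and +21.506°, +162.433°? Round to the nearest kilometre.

5255 km

Δλ = 162.433 − -145.452 = 307.885°; wrapped into (−180°, 180°]: -52.115°.
Δφ = 21.506 − 31.319 = -9.813°.
a = sin²(Δφ/2) + cos φ₁ · cos φ₂ · sin²(Δλ/2) = 0.160683.
c = 2·atan2(√a, √(1−a)) = 0.82489 rad → d = 6371·c ≈ 5255.40 km.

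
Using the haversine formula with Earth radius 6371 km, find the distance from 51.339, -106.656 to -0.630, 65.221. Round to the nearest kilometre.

Δλ = 65.221 − -106.656 = 171.877°.
Δφ = -0.630 − 51.339 = -51.969°.
a = sin²(Δφ/2) + cos φ₁ · cos φ₂ · sin²(Δλ/2) = 0.813496.
c = 2·atan2(√a, √(1−a)) = 2.24848 rad → d = 6371·c ≈ 14325.08 km.

14325 km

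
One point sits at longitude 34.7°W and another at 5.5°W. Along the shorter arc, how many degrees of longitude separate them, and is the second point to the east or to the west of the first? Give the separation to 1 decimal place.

Raw difference: -5.5 − -34.7 = 29.2°.
Normalise into (−180°, 180°]: 29.2° stays 29.2°.
Positive ⇒ the second point lies to the east; separation 29.2°.

29.2° east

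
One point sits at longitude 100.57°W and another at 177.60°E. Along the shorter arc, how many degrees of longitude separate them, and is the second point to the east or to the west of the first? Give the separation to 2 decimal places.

Raw difference: 177.60 − -100.57 = 278.17°.
Normalise into (−180°, 180°]: 278.17° − 360° = -81.83°.
Negative ⇒ the second point lies to the west; separation 81.83°.

81.83° west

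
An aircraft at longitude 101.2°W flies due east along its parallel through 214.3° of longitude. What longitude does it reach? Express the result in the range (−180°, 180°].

113.1°E

Start at -101.2°; shift +214.3° → +113.1°.
+113.1° already lies in (−180°, 180°].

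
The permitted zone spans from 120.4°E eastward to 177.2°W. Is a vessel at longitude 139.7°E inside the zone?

Yes

Band width going east from +120.4° to -177.2°: ((-177.2 − 120.4) mod 360) = 62.4°.
Offset of +139.7° east of the west edge: ((139.7 − 120.4) mod 360) = 19.3°.
19.3° ≤ 62.4° ⇒ inside.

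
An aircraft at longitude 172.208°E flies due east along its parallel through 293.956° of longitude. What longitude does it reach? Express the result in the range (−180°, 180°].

106.164°E

Start at +172.208°; shift +293.956° → +466.164°.
+466.164° lies outside (−180°, 180°]; subtract 360° → +106.164°.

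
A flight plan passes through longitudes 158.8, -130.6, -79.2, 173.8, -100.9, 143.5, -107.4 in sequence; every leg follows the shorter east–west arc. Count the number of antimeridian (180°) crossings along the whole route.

5

Leg 1: +158.8° → -130.6°, shortest Δλ = 70.6° (east) — crosses 180°.
Leg 2: -130.6° → -79.2°, shortest Δλ = 51.4° (east) — does not cross 180°.
Leg 3: -79.2° → +173.8°, shortest Δλ = -107.0° (west) — crosses 180°.
Leg 4: +173.8° → -100.9°, shortest Δλ = 85.3° (east) — crosses 180°.
Leg 5: -100.9° → +143.5°, shortest Δλ = -115.6° (west) — crosses 180°.
Leg 6: +143.5° → -107.4°, shortest Δλ = 109.1° (east) — crosses 180°.
Total crossings: 5.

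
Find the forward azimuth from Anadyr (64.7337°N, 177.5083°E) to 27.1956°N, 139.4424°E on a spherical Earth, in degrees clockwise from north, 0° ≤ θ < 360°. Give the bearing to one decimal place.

231.4°

Δλ = 139.4424 − 177.5083 = -38.0659°.
θ = atan2( sin Δλ · cos φ₂ , cos φ₁ · sin φ₂ − sin φ₁ · cos φ₂ · cos Δλ )
  = atan2(-0.54841, -0.43820) = -128.627° → normalised to [0°, 360°): 231.373°.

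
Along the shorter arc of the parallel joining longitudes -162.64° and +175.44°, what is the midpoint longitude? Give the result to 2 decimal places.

-173.60°

Signed shortest Δλ from -162.64° to +175.44° is -21.92°.
Midpoint longitude = -162.64° + (-21.92°)/2 = -162.64° − 10.96° = -173.60°.
(The naïve average (-162.64 + +175.44)/2 = 6.4° is on the wrong side of the globe.)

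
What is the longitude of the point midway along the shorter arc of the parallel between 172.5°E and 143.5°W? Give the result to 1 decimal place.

165.5°W

Signed shortest Δλ from +172.5° to -143.5° is +44.0°.
Midpoint longitude = +172.5° + (+44.0°)/2 = +172.5° + 22.0° = +194.5°.
Normalise into (−180°, 180°]: -165.5°.
(The naïve average (+172.5 + -143.5)/2 = 14.5° is on the wrong side of the globe.)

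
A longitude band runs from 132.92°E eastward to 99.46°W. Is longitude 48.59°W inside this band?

Band width going east from +132.92° to -99.46°: ((-99.46 − 132.92) mod 360) = 127.62°.
Offset of -48.59° east of the west edge: ((-48.59 − 132.92) mod 360) = 178.49°.
178.49° > 127.62° ⇒ outside.

No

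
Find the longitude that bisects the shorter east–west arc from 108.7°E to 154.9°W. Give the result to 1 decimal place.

Signed shortest Δλ from +108.7° to -154.9° is +96.4°.
Midpoint longitude = +108.7° + (+96.4°)/2 = +108.7° + 48.2° = +156.9°.
(The naïve average (+108.7 + -154.9)/2 = -23.1° is on the wrong side of the globe.)

156.9°E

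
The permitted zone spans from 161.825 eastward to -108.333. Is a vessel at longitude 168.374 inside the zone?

Yes

Band width going east from +161.825° to -108.333°: ((-108.333 − 161.825) mod 360) = 89.842°.
Offset of +168.374° east of the west edge: ((168.374 − 161.825) mod 360) = 6.549°.
6.549° ≤ 89.842° ⇒ inside.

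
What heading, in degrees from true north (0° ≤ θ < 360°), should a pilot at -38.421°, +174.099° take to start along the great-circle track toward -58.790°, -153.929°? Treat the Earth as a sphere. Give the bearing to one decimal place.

Δλ = -153.929 − 174.099 = -328.028°; wrapped into (−180°, 180°]: 31.972°.
θ = atan2( sin Δλ · cos φ₂ , cos φ₁ · sin φ₂ − sin φ₁ · cos φ₂ · cos Δλ )
  = atan2(0.27438, -0.39691) = 145.345° → normalised to [0°, 360°): 145.345°.

145.3°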